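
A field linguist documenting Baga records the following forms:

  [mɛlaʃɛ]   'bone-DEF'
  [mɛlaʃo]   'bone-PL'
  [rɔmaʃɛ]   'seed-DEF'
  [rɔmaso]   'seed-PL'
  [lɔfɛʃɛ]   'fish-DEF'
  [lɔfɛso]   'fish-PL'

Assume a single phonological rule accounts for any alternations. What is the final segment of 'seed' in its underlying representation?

/s/

The stem for 'seed' ends in [ʃ] in [rɔmaʃɛ] but [s] in [rɔmaso].
If /ʃ/ were underlying and a rule turned it into [s] before the PL suffix, 'bone' would also alternate; but it has [ʃ] in both [mɛlaʃɛ] and [mɛlaʃo].
So /s/ is underlying, and a rule of palatalization before a front vowel — /s/ becomes palato-alveolar [ʃ] before a front vowel — gives [ʃ].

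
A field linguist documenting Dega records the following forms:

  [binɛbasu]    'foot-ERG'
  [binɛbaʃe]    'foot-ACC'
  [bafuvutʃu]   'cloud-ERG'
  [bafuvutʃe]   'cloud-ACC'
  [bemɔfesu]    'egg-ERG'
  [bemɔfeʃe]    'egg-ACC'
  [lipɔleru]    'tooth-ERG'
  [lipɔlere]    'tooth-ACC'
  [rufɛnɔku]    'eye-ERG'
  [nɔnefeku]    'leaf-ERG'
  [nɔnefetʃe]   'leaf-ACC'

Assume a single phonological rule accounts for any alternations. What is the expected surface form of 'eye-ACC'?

[rufɛnɔtʃe]

The stem for 'leaf' ends in [k] in [nɔnefeku] but [tʃ] in [nɔnefetʃe].
But 'cloud' keeps [tʃ] in both environments ([bafuvutʃu], [bafuvutʃe]), so there is no rule changing /tʃ/ to [k] before the ERG suffix.
So /k/ is underlying, and a rule of palatalization before a front vowel — /k/ and /s/ become palato-alveolar [tʃ] and [ʃ] before a front vowel — gives [tʃ].
From [rufɛnɔku] the stem 'eye' is /rufɛnɔk/; before a front vowel this yields [rufɛnɔtʃe].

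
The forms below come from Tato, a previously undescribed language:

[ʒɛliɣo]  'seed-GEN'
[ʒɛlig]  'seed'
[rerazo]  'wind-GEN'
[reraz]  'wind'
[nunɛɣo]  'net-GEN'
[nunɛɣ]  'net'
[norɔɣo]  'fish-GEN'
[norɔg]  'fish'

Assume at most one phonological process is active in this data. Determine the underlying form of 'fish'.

/norɔg/

The stem for 'fish' ends in [ɣ] in [norɔɣo] but [g] in [norɔg].
But 'net' keeps [ɣ] in both environments ([nunɛɣo], [nunɛɣ]), so there is no rule changing /ɣ/ to [g] in isolation.
The alternation reflects intervocalic spirantization: voiced stops become fricatives between vowels. /g/ is underlying.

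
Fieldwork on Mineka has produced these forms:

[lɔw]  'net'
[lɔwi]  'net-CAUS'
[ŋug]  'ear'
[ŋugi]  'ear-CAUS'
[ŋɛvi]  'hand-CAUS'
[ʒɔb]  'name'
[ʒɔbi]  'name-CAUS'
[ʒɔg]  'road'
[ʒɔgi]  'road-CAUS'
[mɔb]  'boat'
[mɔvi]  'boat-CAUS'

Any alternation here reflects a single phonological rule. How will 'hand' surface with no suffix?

[ŋɛb]

In [mɔb] and [mɔvi] the final segment of 'boat' alternates: [b] ~ [v].
If /b/ were underlying and a rule turned it into [v] before the CAUS suffix, 'name' would also alternate; but it has [b] in both [ʒɔb] and [ʒɔbi].
The alternation reflects word-final hardening: voiced fricatives become stops word-finally. /v/ is underlying.
The one attested form of 'hand', [ŋɛvi], shows underlying /ŋɛv/. Applying the same rule word-finally gives [ŋɛb].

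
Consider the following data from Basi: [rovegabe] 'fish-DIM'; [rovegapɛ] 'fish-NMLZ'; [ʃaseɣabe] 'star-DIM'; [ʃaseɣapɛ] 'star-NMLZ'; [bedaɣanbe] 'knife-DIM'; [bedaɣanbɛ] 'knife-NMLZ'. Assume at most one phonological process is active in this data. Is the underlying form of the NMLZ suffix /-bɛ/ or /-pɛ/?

The NMLZ suffix surfaces as [-bɛ] and [-pɛ], depending on the final segment of the stem.
The DIM suffix, which begins with [b], is invariant after every stem; so [b] is not altered by any rule here.
So the underlying form is /-pɛ/, and voiceless stops become voiced after a nasal.

/-pɛ/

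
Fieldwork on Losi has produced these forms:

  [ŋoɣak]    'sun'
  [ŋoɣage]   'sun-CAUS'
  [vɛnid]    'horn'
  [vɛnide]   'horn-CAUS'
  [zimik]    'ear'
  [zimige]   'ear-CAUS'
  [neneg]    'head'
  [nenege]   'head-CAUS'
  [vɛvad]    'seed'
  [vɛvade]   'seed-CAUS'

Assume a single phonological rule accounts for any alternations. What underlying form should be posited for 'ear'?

In [zimik] and [zimige] the final segment of 'ear' alternates: [k] ~ [g].
The stem 'head' ([neneg], [nenege]) shows [g] unchanged in both environments, so [g] cannot be basic with [k] derived in isolation.
So /k/ is underlying, and a rule of intervocalic voicing — voiceless stops become voiced between vowels — gives [g].
So 'ear' = /zimik/.

/zimik/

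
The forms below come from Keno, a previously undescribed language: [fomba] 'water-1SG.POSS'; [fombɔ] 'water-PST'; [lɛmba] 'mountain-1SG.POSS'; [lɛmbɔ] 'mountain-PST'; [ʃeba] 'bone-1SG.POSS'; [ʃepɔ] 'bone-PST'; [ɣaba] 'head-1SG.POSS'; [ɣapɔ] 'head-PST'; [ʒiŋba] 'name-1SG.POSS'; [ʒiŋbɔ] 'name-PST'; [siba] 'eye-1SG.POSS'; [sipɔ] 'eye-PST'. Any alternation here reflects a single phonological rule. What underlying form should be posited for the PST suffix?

/-pɔ/

The PST suffix surfaces as [-bɔ] and [-pɔ], depending on the final segment of the stem.
The 1SG.POSS suffix, which begins with [b], is invariant after every stem; so [b] is not altered by any rule here.
So the underlying form is /-pɔ/, and voiceless stops become voiced after a nasal.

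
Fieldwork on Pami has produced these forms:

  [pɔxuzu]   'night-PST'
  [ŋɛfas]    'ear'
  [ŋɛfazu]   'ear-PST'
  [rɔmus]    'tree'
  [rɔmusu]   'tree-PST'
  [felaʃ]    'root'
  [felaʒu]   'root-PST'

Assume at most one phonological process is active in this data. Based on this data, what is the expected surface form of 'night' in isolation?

The root 'ear' surfaces as [ŋɛfas] and [ŋɛfazu], with a stem-final [s] ~ [z] alternation.
The stem 'tree' ([rɔmus], [rɔmusu]) shows [s] unchanged in both environments, so [s] cannot be basic with [z] derived before the PST suffix.
The alternation reflects word-final obstruent devoicing: voiced obstruents become voiceless word-finally. /z/ is underlying.
The one attested form of 'night', [pɔxuzu], shows underlying /pɔxuz/. Applying the same rule word-finally gives [pɔxus].

[pɔxus]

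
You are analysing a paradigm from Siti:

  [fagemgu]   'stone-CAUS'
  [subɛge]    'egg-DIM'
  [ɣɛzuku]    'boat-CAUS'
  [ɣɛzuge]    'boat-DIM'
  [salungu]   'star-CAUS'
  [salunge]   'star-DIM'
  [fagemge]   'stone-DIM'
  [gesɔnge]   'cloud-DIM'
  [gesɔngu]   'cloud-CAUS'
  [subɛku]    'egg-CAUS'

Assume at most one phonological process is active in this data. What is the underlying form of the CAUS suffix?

The CAUS suffix surfaces as [-gu] and [-ku], depending on the final segment of the stem.
The DIM suffix, which begins with [g], is invariant after every stem; so [g] is not altered by any rule here.
The CAUS suffix is therefore /-ku/ underlyingly, with post-nasal voicing: voiceless stops become voiced after a nasal.

/-ku/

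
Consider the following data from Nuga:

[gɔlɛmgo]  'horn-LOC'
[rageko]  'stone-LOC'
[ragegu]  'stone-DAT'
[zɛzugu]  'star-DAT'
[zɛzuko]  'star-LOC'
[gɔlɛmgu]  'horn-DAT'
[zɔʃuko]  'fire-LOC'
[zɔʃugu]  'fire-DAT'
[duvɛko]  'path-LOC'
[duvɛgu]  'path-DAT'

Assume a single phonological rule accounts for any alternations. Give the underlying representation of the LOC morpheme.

/-ko/

The LOC morpheme has two allomorphs, [-go] and [-ko].
By contrast the DAT suffix keeps its initial [g] throughout — that segment must be underlying.
The LOC suffix is therefore /-ko/ underlyingly, with post-nasal voicing: voiceless stops become voiced after a nasal.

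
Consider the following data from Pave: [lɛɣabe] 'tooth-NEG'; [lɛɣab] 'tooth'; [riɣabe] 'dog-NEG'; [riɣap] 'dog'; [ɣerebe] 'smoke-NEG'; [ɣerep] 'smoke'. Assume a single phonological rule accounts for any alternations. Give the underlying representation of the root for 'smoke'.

In [ɣerebe] and [ɣerep] the final segment of 'smoke' alternates: [b] ~ [p].
But 'tooth' keeps [b] in both environments ([lɛɣabe], [lɛɣab]), so there is no rule changing /b/ to [p] in isolation.
So /p/ is underlying, and a rule of intervocalic voicing — voiceless stops become voiced between vowels — gives [b].

/ɣerep/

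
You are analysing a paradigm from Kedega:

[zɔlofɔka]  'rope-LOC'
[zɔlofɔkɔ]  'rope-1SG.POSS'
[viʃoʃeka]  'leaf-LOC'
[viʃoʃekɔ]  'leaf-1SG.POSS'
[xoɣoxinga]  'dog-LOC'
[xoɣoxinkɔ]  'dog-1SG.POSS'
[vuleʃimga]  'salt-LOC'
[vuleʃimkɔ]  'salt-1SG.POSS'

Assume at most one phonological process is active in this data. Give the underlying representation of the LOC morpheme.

The LOC suffix surfaces as [-ga] and [-ka], depending on the final segment of the stem.
By contrast the 1SG.POSS suffix keeps its initial [k] throughout — that segment must be underlying.
The LOC suffix is therefore /-ga/ underlyingly, with post-vocalic devoicing: voiced stops become voiceless after a vowel.

/-ga/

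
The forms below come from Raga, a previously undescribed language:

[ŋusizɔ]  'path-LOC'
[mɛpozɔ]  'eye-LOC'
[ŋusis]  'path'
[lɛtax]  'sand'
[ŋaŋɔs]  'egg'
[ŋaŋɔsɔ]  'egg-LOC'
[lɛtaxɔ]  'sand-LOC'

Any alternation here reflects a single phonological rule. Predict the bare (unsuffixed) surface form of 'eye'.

The stem for 'path' ends in [z] in [ŋusizɔ] but [s] in [ŋusis].
But 'egg' keeps [s] in both environments ([ŋaŋɔsɔ], [ŋaŋɔs]), so there is no rule changing /s/ to [z] before the LOC suffix.
Therefore /z/ is basic and [s] is derived by word-final obstruent devoicing (voiced obstruents become voiceless word-finally).
The one attested form of 'eye', [mɛpozɔ], shows underlying /mɛpoz/. Applying the same rule word-finally gives [mɛpos].

[mɛpos]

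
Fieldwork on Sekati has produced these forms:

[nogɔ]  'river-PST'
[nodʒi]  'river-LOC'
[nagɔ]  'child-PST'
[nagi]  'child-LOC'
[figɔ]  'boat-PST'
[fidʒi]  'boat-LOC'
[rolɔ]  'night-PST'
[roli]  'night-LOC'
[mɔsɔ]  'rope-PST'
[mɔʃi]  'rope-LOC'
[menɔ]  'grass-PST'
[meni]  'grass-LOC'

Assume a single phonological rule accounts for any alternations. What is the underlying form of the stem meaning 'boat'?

/fidʒ/

The stem for 'boat' ends in [g] in [figɔ] but [dʒ] in [fidʒi].
If /g/ were underlying and a rule turned it into [dʒ] before the LOC suffix, 'child' would also alternate; but it has [g] in both [nagɔ] and [nagi].
The underlying segment must be /dʒ/; palato-alveolar /dʒ/ and /ʃ/ become [g] and [s] when no front vowel follows, yielding [g] there.
The underlying form of 'boat' is therefore /fidʒ/.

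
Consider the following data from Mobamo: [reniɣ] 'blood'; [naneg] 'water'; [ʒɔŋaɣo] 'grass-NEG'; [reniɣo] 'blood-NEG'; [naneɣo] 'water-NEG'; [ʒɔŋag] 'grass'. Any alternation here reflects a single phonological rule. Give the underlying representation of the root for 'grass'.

In [ʒɔŋaɣo] and [ʒɔŋag] the final segment of 'grass' alternates: [ɣ] ~ [g].
Compare 'blood', with invariant [ɣ] in [reniɣo] and [reniɣ]: an analysis with underlying /ɣ/ and a rule producing [g] in isolation would wrongly predict alternation here too.
The underlying segment must be /g/; voiced stops become fricatives between vowels, yielding [ɣ] there.

/ʒɔŋag/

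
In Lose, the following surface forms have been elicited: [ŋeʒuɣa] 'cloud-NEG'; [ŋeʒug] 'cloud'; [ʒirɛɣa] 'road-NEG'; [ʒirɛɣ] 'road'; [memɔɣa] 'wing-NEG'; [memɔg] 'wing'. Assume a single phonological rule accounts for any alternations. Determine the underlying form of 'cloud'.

/ŋeʒug/

In [ŋeʒuɣa] and [ŋeʒug] the final segment of 'cloud' alternates: [ɣ] ~ [g].
If /ɣ/ were underlying and a rule turned it into [g] in isolation, 'road' would also alternate; but it has [ɣ] in both [ʒirɛɣa] and [ʒirɛɣ].
The underlying segment must be /g/; voiced stops become fricatives between vowels, yielding [ɣ] there.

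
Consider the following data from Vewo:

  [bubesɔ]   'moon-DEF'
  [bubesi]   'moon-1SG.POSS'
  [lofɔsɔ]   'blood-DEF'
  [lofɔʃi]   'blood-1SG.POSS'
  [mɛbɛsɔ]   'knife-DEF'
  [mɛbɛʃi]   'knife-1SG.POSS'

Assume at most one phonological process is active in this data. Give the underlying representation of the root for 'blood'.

The root 'blood' surfaces as [lofɔsɔ] and [lofɔʃi], with a stem-final [s] ~ [ʃ] alternation.
If /s/ were underlying and a rule turned it into [ʃ] before the 1SG.POSS suffix, 'moon' would also alternate; but it has [s] in both [bubesɔ] and [bubesi].
Therefore /ʃ/ is basic and [s] is derived by depalatalization (palato-alveolar /ʃ/ becomes [s] when no front vowel follows).
The underlying form of 'blood' is therefore /lofɔʃ/.

/lofɔʃ/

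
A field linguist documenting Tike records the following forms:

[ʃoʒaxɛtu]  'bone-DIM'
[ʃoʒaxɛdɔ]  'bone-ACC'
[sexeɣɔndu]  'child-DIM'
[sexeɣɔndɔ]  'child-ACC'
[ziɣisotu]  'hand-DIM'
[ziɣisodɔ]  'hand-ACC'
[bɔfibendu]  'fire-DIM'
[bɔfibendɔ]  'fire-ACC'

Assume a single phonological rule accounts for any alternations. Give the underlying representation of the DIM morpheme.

/-tu/

The DIM morpheme has two allomorphs, [-du] and [-tu].
The ACC suffix, which begins with [d], is invariant after every stem; so [d] is not altered by any rule here.
The DIM suffix is therefore /-tu/ underlyingly, with post-nasal voicing: voiceless stops become voiced after a nasal.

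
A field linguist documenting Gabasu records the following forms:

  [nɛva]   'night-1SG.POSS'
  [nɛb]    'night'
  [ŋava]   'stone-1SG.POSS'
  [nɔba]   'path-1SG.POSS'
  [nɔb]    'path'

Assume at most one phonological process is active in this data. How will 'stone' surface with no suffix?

The root 'night' surfaces as [nɛva] and [nɛb], with a stem-final [v] ~ [b] alternation.
The stem 'path' ([nɔba], [nɔb]) shows [b] unchanged in both environments, so [b] cannot be basic with [v] derived before the 1SG.POSS suffix.
So /v/ is underlying, and a rule of word-final hardening — voiced fricatives become stops word-finally — gives [b].
From [ŋava] the stem 'stone' is /ŋav/; word-finally this yields [ŋab].

[ŋab]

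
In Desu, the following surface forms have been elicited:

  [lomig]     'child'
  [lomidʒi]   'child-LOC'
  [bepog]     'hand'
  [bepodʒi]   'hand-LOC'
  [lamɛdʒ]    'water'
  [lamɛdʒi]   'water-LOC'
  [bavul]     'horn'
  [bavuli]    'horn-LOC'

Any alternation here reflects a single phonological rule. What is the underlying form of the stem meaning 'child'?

/lomig/

The root 'child' surfaces as [lomig] and [lomidʒi], with a stem-final [g] ~ [dʒ] alternation.
But 'water' keeps [dʒ] in both environments ([lamɛdʒ], [lamɛdʒi]), so there is no rule changing /dʒ/ to [g] in isolation.
So /g/ is underlying, and a rule of palatalization before a front vowel — /g/ becomes palato-alveolar [dʒ] before a front vowel — gives [dʒ].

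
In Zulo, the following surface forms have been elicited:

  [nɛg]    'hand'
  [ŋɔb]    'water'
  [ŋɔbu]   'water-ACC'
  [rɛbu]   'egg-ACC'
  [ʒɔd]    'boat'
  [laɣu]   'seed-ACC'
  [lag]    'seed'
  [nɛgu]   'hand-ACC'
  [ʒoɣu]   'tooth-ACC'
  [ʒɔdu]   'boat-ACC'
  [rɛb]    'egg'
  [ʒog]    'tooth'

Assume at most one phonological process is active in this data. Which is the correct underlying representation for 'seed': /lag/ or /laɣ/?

/laɣ/

'seed' shows [ɣ] ~ [g] at the end of the stem ([laɣu] vs [lag]).
If /g/ were underlying and a rule turned it into [ɣ] before the ACC suffix, 'hand' would also alternate; but it has [g] in both [nɛgu] and [nɛg].
So /ɣ/ is underlying, and a rule of word-final hardening — voiced fricatives become stops word-finally — gives [g].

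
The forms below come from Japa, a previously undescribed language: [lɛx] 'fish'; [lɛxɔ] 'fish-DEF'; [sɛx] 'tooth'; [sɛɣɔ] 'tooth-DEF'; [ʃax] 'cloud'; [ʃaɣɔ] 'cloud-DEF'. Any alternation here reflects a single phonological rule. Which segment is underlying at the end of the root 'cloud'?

The stem for 'cloud' ends in [x] in [ʃax] but [ɣ] in [ʃaɣɔ].
If /x/ were underlying and a rule turned it into [ɣ] before the DEF suffix, 'fish' would also alternate; but it has [x] in both [lɛx] and [lɛxɔ].
So /ɣ/ is underlying, and a rule of word-final obstruent devoicing — voiced obstruents become voiceless word-finally — gives [x].

/ɣ/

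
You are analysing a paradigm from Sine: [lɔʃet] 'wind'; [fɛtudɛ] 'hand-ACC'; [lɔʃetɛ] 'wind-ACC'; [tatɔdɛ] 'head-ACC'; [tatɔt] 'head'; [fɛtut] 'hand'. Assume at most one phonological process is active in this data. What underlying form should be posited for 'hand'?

The stem for 'hand' ends in [d] in [fɛtudɛ] but [t] in [fɛtut].
Compare 'wind', with invariant [t] in [lɔʃetɛ] and [lɔʃet]: an analysis with underlying /t/ and a rule producing [d] before the ACC suffix would wrongly predict alternation here too.
Therefore /d/ is basic and [t] is derived by word-final obstruent devoicing (voiced obstruents become voiceless word-finally).

/fɛtud/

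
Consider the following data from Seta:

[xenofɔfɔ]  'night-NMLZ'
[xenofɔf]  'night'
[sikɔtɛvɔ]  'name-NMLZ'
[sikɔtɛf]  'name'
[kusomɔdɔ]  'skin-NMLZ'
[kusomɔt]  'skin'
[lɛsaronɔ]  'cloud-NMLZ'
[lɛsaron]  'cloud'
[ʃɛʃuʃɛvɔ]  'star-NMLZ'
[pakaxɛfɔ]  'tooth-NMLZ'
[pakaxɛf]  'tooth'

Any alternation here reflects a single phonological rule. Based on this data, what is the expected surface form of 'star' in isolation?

The root 'name' surfaces as [sikɔtɛvɔ] and [sikɔtɛf], with a stem-final [v] ~ [f] alternation.
But 'night' keeps [f] in both environments ([xenofɔfɔ], [xenofɔf]), so there is no rule changing /f/ to [v] before the NMLZ suffix.
The alternation reflects word-final obstruent devoicing: voiced obstruents become voiceless word-finally. /v/ is underlying.
The one attested form of 'star', [ʃɛʃuʃɛvɔ], shows underlying /ʃɛʃuʃɛv/. Applying the same rule word-finally gives [ʃɛʃuʃɛf].

[ʃɛʃuʃɛf]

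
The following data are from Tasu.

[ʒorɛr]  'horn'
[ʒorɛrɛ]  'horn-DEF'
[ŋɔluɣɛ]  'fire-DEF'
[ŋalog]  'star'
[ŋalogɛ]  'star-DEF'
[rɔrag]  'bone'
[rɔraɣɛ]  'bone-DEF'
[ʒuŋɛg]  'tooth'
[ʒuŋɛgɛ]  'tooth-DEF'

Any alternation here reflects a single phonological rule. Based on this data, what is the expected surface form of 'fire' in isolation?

The stem for 'bone' ends in [g] in [rɔrag] but [ɣ] in [rɔraɣɛ].
If /g/ were underlying and a rule turned it into [ɣ] before the DEF suffix, 'star' would also alternate; but it has [g] in both [ŋalog] and [ŋalogɛ].
Therefore /ɣ/ is basic and [g] is derived by word-final hardening (voiced fricatives become stops word-finally).
The one attested form of 'fire', [ŋɔluɣɛ], shows underlying /ŋɔluɣ/. Applying the same rule word-finally gives [ŋɔlug].

[ŋɔlug]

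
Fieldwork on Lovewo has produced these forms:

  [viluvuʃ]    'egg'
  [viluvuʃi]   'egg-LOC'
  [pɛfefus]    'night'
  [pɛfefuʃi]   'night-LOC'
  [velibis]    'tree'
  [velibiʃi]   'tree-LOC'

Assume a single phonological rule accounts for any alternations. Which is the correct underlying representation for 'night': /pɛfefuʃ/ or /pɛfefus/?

/pɛfefus/

The root 'night' surfaces as [pɛfefus] and [pɛfefuʃi], with a stem-final [s] ~ [ʃ] alternation.
But 'egg' keeps [ʃ] in both environments ([viluvuʃ], [viluvuʃi]), so there is no rule changing /ʃ/ to [s] in isolation.
So /s/ is underlying, and a rule of palatalization before a front vowel — /s/ becomes palato-alveolar [ʃ] before a front vowel — gives [ʃ].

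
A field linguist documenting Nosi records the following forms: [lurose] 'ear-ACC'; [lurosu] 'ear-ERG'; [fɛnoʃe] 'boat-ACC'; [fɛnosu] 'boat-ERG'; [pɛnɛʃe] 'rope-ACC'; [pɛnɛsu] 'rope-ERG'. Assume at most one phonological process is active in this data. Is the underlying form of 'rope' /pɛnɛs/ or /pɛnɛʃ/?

/pɛnɛʃ/

The root 'rope' surfaces as [pɛnɛʃe] and [pɛnɛsu], with a stem-final [ʃ] ~ [s] alternation.
The stem 'ear' ([lurose], [lurosu]) shows [s] unchanged in both environments, so [s] cannot be basic with [ʃ] derived before the ACC suffix.
Therefore /ʃ/ is basic and [s] is derived by depalatalization (palato-alveolar /ʃ/ becomes [s] when no front vowel follows).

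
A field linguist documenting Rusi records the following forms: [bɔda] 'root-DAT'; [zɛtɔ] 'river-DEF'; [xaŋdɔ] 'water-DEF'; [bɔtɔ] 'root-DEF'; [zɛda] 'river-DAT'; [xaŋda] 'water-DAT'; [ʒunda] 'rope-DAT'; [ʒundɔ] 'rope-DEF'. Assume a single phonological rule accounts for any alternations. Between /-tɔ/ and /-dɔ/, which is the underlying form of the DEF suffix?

/-tɔ/

The DEF morpheme has two allomorphs, [-dɔ] and [-tɔ].
By contrast the DAT suffix keeps its initial [d] throughout — that segment must be underlying.
So the underlying form is /-tɔ/, and voiceless stops become voiced after a nasal.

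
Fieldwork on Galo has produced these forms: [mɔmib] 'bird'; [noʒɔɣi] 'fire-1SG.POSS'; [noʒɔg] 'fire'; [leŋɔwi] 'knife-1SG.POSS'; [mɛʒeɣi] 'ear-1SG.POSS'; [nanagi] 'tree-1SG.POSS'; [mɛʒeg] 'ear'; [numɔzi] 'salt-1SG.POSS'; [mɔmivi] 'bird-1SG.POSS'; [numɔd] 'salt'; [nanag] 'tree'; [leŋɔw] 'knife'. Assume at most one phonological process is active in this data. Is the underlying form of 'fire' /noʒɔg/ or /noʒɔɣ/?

'fire' shows [ɣ] ~ [g] at the end of the stem ([noʒɔɣi] vs [noʒɔg]).
Compare 'tree', with invariant [g] in [nanagi] and [nanag]: an analysis with underlying /g/ and a rule producing [ɣ] before the 1SG.POSS suffix would wrongly predict alternation here too.
So /ɣ/ is underlying, and a rule of word-final hardening — voiced fricatives become stops word-finally — gives [g].

/noʒɔɣ/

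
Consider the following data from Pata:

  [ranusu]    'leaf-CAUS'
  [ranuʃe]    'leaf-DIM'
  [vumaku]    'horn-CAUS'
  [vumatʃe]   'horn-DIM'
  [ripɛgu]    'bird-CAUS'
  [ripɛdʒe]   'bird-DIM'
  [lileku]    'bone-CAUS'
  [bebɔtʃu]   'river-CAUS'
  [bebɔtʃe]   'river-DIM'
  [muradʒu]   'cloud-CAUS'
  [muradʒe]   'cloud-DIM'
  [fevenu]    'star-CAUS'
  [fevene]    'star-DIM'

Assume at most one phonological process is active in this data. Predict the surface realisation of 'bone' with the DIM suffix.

In [vumaku] and [vumatʃe] the final segment of 'horn' alternates: [k] ~ [tʃ].
If /tʃ/ were underlying and a rule turned it into [k] before the CAUS suffix, 'river' would also alternate; but it has [tʃ] in both [bebɔtʃu] and [bebɔtʃe].
The alternation reflects palatalization before a front vowel: /k/, /g/ and /s/ become palato-alveolar [tʃ], [dʒ] and [ʃ] before a front vowel. /k/ is underlying.
The one attested form of 'bone', [lileku], shows underlying /lilek/. Applying the same rule before a front vowel gives [liletʃe].

[liletʃe]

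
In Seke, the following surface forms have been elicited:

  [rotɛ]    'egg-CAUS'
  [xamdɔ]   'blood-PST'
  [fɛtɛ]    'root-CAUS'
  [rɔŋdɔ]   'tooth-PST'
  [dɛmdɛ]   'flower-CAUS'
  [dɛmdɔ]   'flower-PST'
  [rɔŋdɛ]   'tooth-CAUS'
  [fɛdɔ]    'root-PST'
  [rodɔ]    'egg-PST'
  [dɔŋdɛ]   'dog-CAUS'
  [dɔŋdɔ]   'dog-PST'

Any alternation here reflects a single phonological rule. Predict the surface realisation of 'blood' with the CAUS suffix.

[xamdɛ]

The CAUS morpheme has two allomorphs, [-dɛ] and [-tɛ].
The PST suffix, which begins with [d], is invariant after every stem; so [d] is not altered by any rule here.
The CAUS suffix is therefore /-tɛ/ underlyingly, with post-nasal voicing: voiceless stops become voiced after a nasal.
After 'blood', which ends in a nasal, the suffix surfaces as [-dɛ], giving [xamdɛ].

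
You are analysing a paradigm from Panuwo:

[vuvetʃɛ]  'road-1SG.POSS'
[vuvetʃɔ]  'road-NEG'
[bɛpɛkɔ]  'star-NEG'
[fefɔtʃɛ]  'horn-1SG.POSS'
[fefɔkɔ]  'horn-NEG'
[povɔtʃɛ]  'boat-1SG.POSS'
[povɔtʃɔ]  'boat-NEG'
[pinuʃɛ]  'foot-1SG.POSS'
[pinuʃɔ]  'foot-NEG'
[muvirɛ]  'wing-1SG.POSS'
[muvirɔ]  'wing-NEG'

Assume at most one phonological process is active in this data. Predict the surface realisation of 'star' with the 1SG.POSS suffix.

[bɛpɛtʃɛ]

'horn' shows [tʃ] ~ [k] at the end of the stem ([fefɔtʃɛ] vs [fefɔkɔ]).
If /tʃ/ were underlying and a rule turned it into [k] before the NEG suffix, 'road' would also alternate; but it has [tʃ] in both [vuvetʃɛ] and [vuvetʃɔ].
So /k/ is underlying, and a rule of palatalization before a front vowel — /k/ becomes palato-alveolar [tʃ] before a front vowel — gives [tʃ].
From [bɛpɛkɔ] the stem 'star' is /bɛpɛk/; before a front vowel this yields [bɛpɛtʃɛ].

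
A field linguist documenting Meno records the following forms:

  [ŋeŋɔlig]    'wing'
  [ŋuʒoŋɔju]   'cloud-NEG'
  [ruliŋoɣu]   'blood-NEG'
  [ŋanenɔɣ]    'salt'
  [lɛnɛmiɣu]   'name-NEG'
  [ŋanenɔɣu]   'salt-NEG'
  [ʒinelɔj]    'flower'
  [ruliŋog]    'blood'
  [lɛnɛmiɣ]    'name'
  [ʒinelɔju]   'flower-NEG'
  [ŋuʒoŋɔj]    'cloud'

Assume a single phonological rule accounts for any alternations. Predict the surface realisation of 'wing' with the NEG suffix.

[ŋeŋɔliɣu]

The stem for 'blood' ends in [ɣ] in [ruliŋoɣu] but [g] in [ruliŋog].
The stem 'name' ([lɛnɛmiɣu], [lɛnɛmiɣ]) shows [ɣ] unchanged in both environments, so [ɣ] cannot be basic with [g] derived in isolation.
The underlying segment must be /g/; voiced stops become fricatives between vowels, yielding [ɣ] there.
From [ŋeŋɔlig] the stem 'wing' is /ŋeŋɔlig/; between vowels this yields [ŋeŋɔliɣu].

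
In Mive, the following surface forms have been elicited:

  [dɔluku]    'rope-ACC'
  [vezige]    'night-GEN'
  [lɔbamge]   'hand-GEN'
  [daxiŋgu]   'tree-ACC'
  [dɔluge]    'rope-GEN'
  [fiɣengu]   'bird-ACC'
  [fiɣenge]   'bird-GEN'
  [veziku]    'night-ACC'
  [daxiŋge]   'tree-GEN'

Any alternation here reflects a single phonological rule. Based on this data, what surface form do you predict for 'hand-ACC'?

The ACC morpheme has two allomorphs, [-gu] and [-ku].
The GEN suffix, which begins with [g], is invariant after every stem; so [g] is not altered by any rule here.
The ACC suffix is therefore /-ku/ underlyingly, with post-nasal voicing: voiceless stops become voiced after a nasal.
After 'hand', which ends in a nasal, the suffix surfaces as [-gu], giving [lɔbamgu].

[lɔbamgu]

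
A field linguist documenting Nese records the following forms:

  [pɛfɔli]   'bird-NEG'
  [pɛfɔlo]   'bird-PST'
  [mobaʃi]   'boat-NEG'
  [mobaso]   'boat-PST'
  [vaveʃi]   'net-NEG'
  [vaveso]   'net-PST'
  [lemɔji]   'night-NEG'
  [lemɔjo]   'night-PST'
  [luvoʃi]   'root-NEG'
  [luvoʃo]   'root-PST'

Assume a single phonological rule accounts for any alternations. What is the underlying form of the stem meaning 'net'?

In [vaveʃi] and [vaveso] the final segment of 'net' alternates: [ʃ] ~ [s].
If /ʃ/ were underlying and a rule turned it into [s] before the PST suffix, 'root' would also alternate; but it has [ʃ] in both [luvoʃi] and [luvoʃo].
So /s/ is underlying, and a rule of palatalization before a front vowel — /s/ becomes palato-alveolar [ʃ] before a front vowel — gives [ʃ].

/vaves/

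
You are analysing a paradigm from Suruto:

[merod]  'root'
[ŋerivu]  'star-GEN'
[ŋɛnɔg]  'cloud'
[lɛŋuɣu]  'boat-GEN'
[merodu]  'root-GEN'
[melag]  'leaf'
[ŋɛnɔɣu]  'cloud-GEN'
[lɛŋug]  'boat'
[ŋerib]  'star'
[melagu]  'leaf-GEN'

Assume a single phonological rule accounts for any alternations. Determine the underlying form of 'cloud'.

'cloud' shows [ɣ] ~ [g] at the end of the stem ([ŋɛnɔɣu] vs [ŋɛnɔg]).
But 'leaf' keeps [g] in both environments ([melagu], [melag]), so there is no rule changing /g/ to [ɣ] before the GEN suffix.
The alternation reflects word-final hardening: voiced fricatives become stops word-finally. /ɣ/ is underlying.
The underlying form of 'cloud' is therefore /ŋɛnɔɣ/.

/ŋɛnɔɣ/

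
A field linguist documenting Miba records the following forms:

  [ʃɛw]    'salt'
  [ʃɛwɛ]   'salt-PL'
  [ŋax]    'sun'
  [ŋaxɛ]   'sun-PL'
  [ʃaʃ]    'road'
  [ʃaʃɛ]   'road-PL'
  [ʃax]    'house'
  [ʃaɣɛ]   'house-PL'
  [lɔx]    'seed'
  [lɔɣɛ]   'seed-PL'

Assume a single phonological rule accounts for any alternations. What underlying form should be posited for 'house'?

'house' shows [x] ~ [ɣ] at the end of the stem ([ʃax] vs [ʃaɣɛ]).
But 'sun' keeps [x] in both environments ([ŋax], [ŋaxɛ]), so there is no rule changing /x/ to [ɣ] before the PL suffix.
Therefore /ɣ/ is basic and [x] is derived by word-final obstruent devoicing (voiced obstruents become voiceless word-finally).
Hence 'house' is /ʃaɣ/ underlyingly.

/ʃaɣ/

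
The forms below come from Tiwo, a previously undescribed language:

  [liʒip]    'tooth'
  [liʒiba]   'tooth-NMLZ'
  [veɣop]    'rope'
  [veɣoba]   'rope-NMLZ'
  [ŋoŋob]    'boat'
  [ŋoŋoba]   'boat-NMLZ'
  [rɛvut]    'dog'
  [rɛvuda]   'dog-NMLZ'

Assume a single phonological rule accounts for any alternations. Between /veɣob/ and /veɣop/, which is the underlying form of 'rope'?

/veɣop/

'rope' shows [p] ~ [b] at the end of the stem ([veɣop] vs [veɣoba]).
Compare 'boat', with invariant [b] in [ŋoŋob] and [ŋoŋoba]: an analysis with underlying /b/ and a rule producing [p] in isolation would wrongly predict alternation here too.
The alternation reflects intervocalic voicing: voiceless stops become voiced between vowels. /p/ is underlying.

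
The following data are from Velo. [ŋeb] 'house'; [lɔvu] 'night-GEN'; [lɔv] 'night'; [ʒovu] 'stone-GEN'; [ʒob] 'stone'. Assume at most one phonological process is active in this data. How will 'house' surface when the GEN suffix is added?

The root 'stone' surfaces as [ʒovu] and [ʒob], with a stem-final [v] ~ [b] alternation.
The stem 'night' ([lɔvu], [lɔv]) shows [v] unchanged in both environments, so [v] cannot be basic with [b] derived in isolation.
The alternation reflects intervocalic spirantization: voiced stops become fricatives between vowels. /b/ is underlying.
The one attested form of 'house', [ŋeb], shows underlying /ŋeb/. Applying the same rule between vowels gives [ŋevu].

[ŋevu]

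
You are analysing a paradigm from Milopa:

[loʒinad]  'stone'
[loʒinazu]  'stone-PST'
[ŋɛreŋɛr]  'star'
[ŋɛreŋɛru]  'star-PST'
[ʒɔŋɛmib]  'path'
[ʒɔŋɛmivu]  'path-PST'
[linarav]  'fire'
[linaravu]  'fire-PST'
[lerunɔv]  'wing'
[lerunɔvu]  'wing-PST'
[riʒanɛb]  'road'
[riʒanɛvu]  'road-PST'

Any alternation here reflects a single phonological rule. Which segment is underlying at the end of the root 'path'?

/b/

The stem for 'path' ends in [b] in [ʒɔŋɛmib] but [v] in [ʒɔŋɛmivu].
If /v/ were underlying and a rule turned it into [b] in isolation, 'wing' would also alternate; but it has [v] in both [lerunɔv] and [lerunɔvu].
So /b/ is underlying, and a rule of intervocalic spirantization — voiced stops become fricatives between vowels — gives [v].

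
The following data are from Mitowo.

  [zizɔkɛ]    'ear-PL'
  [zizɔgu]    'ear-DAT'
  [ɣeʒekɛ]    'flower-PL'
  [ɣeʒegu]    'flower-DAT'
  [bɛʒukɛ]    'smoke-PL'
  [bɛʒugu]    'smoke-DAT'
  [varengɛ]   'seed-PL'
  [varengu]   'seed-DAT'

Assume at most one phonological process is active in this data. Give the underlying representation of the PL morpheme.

The PL morpheme has two allomorphs, [-gɛ] and [-kɛ].
The DAT suffix, which begins with [g], is invariant after every stem; so [g] is not altered by any rule here.
So the underlying form is /-kɛ/, and voiceless stops become voiced after a nasal.

/-kɛ/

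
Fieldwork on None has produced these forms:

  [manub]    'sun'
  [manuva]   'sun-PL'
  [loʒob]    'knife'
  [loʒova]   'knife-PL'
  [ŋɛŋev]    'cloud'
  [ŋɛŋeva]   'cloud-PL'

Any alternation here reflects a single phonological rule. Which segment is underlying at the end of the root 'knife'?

/b/

'knife' shows [b] ~ [v] at the end of the stem ([loʒob] vs [loʒova]).
If /v/ were underlying and a rule turned it into [b] in isolation, 'cloud' would also alternate; but it has [v] in both [ŋɛŋev] and [ŋɛŋeva].
So /b/ is underlying, and a rule of intervocalic spirantization — voiced stops become fricatives between vowels — gives [v].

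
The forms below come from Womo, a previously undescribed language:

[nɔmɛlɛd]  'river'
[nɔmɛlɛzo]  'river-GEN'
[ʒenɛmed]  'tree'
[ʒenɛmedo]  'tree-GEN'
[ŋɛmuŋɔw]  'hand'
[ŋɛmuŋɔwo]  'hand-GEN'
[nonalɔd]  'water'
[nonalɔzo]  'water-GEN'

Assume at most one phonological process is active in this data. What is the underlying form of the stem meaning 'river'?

In [nɔmɛlɛd] and [nɔmɛlɛzo] the final segment of 'river' alternates: [d] ~ [z].
If /d/ were underlying and a rule turned it into [z] before the GEN suffix, 'tree' would also alternate; but it has [d] in both [ʒenɛmed] and [ʒenɛmedo].
Therefore /z/ is basic and [d] is derived by word-final hardening (voiced fricatives become stops word-finally).
Hence 'river' is /nɔmɛlɛz/ underlyingly.

/nɔmɛlɛz/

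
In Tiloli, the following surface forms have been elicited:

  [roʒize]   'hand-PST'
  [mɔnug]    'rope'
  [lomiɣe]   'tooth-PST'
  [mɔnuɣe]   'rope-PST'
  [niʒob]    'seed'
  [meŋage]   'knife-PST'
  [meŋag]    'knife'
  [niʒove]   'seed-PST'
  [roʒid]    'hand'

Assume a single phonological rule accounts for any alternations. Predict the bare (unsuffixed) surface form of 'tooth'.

'rope' shows [ɣ] ~ [g] at the end of the stem ([mɔnuɣe] vs [mɔnug]).
But 'knife' keeps [g] in both environments ([meŋage], [meŋag]), so there is no rule changing /g/ to [ɣ] before the PST suffix.
Therefore /ɣ/ is basic and [g] is derived by word-final hardening (voiced fricatives become stops word-finally).
The one attested form of 'tooth', [lomiɣe], shows underlying /lomiɣ/. Applying the same rule word-finally gives [lomig].

[lomig]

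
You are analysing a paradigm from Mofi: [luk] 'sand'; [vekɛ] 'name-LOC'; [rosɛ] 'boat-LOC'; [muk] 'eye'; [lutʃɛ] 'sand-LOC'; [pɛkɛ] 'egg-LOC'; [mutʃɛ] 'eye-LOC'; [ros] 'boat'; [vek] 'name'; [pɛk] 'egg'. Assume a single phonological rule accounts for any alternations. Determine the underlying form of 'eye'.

The stem for 'eye' ends in [tʃ] in [mutʃɛ] but [k] in [muk].
Compare 'egg', with invariant [k] in [pɛkɛ] and [pɛk]: an analysis with underlying /k/ and a rule producing [tʃ] before the LOC suffix would wrongly predict alternation here too.
The underlying segment must be /tʃ/; palato-alveolar /tʃ/ becomes [k] when no front vowel follows, yielding [k] there.
So 'eye' = /mutʃ/.

/mutʃ/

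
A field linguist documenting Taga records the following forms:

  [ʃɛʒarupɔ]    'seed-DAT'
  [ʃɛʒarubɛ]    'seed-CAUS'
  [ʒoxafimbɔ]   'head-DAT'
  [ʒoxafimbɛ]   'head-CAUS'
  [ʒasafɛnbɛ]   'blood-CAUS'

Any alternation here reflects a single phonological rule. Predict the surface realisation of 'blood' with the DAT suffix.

[ʒasafɛnbɔ]

The DAT morpheme has two allomorphs, [-bɔ] and [-pɔ].
By contrast the CAUS suffix keeps its initial [b] throughout — that segment must be underlying.
So the underlying form is /-pɔ/, and voiceless stops become voiced after a nasal.
After 'blood', which ends in a nasal, the suffix surfaces as [-bɔ], giving [ʒasafɛnbɔ].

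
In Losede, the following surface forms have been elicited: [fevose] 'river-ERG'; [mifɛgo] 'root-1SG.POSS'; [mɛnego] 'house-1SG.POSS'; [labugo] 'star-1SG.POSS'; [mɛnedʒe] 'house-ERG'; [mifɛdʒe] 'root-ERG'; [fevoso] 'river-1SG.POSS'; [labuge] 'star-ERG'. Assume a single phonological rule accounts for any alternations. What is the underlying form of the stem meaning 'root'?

/mifɛdʒ/

'root' shows [g] ~ [dʒ] at the end of the stem ([mifɛgo] vs [mifɛdʒe]).
Compare 'star', with invariant [g] in [labugo] and [labuge]: an analysis with underlying /g/ and a rule producing [dʒ] before the ERG suffix would wrongly predict alternation here too.
The underlying segment must be /dʒ/; palato-alveolar /dʒ/ becomes [g] when no front vowel follows, yielding [g] there.
The underlying form of 'root' is therefore /mifɛdʒ/.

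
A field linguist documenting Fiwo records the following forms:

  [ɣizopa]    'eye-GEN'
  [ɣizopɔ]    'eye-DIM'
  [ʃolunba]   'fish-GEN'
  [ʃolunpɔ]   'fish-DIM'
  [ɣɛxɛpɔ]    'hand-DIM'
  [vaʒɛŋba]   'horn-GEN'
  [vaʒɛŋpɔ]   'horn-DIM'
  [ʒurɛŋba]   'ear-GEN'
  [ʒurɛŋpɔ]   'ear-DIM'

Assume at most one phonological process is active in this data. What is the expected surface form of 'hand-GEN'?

The GEN suffix surfaces as [-ba] and [-pa], depending on the final segment of the stem.
By contrast the DIM suffix keeps its initial [p] throughout — that segment must be underlying.
So the underlying form is /-ba/, and voiced stops become voiceless after a vowel.
After 'hand', which ends in a vowel, the suffix surfaces as [-pa], giving [ɣɛxɛpa].

[ɣɛxɛpa]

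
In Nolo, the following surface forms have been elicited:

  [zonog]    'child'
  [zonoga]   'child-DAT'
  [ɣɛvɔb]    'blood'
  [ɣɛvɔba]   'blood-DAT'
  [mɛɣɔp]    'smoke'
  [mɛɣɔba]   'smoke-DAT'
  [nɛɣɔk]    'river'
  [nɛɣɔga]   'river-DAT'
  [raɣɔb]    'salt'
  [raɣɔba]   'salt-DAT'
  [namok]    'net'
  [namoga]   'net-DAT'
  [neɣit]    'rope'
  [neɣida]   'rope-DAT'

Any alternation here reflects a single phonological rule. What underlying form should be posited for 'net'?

/namok/

In [namok] and [namoga] the final segment of 'net' alternates: [k] ~ [g].
But 'child' keeps [g] in both environments ([zonog], [zonoga]), so there is no rule changing /g/ to [k] in isolation.
So /k/ is underlying, and a rule of intervocalic voicing — voiceless stops become voiced between vowels — gives [g].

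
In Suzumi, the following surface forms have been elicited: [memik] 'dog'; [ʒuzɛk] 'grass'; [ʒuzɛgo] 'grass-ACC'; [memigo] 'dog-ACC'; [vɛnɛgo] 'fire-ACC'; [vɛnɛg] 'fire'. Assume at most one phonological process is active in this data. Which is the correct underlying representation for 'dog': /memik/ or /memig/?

The stem for 'dog' ends in [g] in [memigo] but [k] in [memik].
If /g/ were underlying and a rule turned it into [k] in isolation, 'fire' would also alternate; but it has [g] in both [vɛnɛgo] and [vɛnɛg].
So /k/ is underlying, and a rule of intervocalic voicing — voiceless stops become voiced between vowels — gives [g].

/memik/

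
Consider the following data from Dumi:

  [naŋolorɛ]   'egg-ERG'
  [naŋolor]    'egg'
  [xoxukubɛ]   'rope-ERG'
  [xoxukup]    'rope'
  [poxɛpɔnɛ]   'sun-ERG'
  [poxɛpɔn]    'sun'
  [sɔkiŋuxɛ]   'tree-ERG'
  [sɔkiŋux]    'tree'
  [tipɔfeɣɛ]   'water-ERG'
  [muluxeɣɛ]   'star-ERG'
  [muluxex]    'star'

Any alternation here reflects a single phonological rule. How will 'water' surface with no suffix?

'star' shows [ɣ] ~ [x] at the end of the stem ([muluxeɣɛ] vs [muluxex]).
But 'tree' keeps [x] in both environments ([sɔkiŋuxɛ], [sɔkiŋux]), so there is no rule changing /x/ to [ɣ] before the ERG suffix.
The alternation reflects word-final obstruent devoicing: voiced obstruents become voiceless word-finally. /ɣ/ is underlying.
From [tipɔfeɣɛ] the stem 'water' is /tipɔfeɣ/; word-finally this yields [tipɔfex].

[tipɔfex]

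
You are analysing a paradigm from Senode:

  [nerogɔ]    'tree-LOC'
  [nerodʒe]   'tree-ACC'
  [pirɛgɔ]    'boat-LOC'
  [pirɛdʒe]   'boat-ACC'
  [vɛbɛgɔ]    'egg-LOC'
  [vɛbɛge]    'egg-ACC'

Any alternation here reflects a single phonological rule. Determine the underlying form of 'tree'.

The root 'tree' surfaces as [nerogɔ] and [nerodʒe], with a stem-final [g] ~ [dʒ] alternation.
But 'egg' keeps [g] in both environments ([vɛbɛgɔ], [vɛbɛge]), so there is no rule changing /g/ to [dʒ] before the ACC suffix.
Therefore /dʒ/ is basic and [g] is derived by depalatalization (palato-alveolar /dʒ/ becomes [g] when no front vowel follows).

/nerodʒ/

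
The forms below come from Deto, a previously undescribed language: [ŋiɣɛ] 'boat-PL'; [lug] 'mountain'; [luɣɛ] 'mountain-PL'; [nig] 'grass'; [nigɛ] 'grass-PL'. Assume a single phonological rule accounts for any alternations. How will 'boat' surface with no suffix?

The stem for 'mountain' ends in [g] in [lug] but [ɣ] in [luɣɛ].
Compare 'grass', with invariant [g] in [nig] and [nigɛ]: an analysis with underlying /g/ and a rule producing [ɣ] before the PL suffix would wrongly predict alternation here too.
So /ɣ/ is underlying, and a rule of word-final hardening — voiced fricatives become stops word-finally — gives [g].
From [ŋiɣɛ] the stem 'boat' is /ŋiɣ/; word-finally this yields [ŋig].

[ŋig]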